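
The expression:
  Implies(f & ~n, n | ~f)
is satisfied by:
  {n: True, f: False}
  {f: False, n: False}
  {f: True, n: True}


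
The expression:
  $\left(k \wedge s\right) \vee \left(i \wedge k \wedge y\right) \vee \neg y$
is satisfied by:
  {k: True, s: True, i: True, y: False}
  {k: True, s: True, i: False, y: False}
  {k: True, i: True, s: False, y: False}
  {k: True, i: False, s: False, y: False}
  {s: True, i: True, k: False, y: False}
  {s: True, i: False, k: False, y: False}
  {i: True, k: False, s: False, y: False}
  {i: False, k: False, s: False, y: False}
  {y: True, k: True, s: True, i: True}
  {y: True, k: True, s: True, i: False}
  {y: True, k: True, i: True, s: False}


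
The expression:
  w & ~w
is never true.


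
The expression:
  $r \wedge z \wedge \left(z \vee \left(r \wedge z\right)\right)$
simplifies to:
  $r \wedge z$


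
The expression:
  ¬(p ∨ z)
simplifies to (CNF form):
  ¬p ∧ ¬z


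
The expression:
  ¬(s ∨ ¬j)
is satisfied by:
  {j: True, s: False}


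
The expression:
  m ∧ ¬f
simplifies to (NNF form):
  m ∧ ¬f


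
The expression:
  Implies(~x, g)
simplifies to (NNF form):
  g | x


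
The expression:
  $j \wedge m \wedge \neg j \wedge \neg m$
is never true.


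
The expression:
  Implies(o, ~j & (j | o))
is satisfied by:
  {o: False, j: False}
  {j: True, o: False}
  {o: True, j: False}


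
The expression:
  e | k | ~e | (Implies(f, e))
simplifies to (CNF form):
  True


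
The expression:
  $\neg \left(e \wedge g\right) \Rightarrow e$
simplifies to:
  $e$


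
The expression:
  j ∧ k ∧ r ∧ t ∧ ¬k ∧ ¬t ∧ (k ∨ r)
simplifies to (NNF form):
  False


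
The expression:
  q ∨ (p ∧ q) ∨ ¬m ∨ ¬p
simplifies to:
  q ∨ ¬m ∨ ¬p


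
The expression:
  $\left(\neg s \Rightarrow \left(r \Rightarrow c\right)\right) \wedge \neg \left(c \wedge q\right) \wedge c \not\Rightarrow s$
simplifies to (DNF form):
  $c \wedge \neg q \wedge \neg s$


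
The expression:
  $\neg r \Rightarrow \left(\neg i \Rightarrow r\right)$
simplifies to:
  $i \vee r$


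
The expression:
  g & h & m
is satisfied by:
  {h: True, m: True, g: True}


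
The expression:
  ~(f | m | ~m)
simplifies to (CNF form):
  False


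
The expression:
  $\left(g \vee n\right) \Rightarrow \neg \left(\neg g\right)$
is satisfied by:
  {g: True, n: False}
  {n: False, g: False}
  {n: True, g: True}


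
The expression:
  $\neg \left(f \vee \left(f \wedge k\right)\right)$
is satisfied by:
  {f: False}


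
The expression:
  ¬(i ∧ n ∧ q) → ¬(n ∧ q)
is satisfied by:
  {i: True, q: False, n: False}
  {q: False, n: False, i: False}
  {i: True, n: True, q: False}
  {n: True, q: False, i: False}
  {i: True, q: True, n: False}
  {q: True, i: False, n: False}
  {i: True, n: True, q: True}


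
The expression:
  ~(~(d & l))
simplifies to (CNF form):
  d & l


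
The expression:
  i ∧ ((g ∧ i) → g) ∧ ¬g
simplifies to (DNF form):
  i ∧ ¬g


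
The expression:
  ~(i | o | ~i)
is never true.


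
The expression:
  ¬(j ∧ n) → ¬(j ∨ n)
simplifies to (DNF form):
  (j ∧ n) ∨ (¬j ∧ ¬n)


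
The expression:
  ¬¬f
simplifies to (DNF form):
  f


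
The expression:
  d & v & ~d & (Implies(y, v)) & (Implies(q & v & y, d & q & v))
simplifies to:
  False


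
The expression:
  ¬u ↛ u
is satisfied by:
  {u: False}


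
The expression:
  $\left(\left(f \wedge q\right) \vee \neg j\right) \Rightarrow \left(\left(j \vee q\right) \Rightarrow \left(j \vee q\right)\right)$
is always true.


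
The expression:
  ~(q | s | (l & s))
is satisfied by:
  {q: False, s: False}


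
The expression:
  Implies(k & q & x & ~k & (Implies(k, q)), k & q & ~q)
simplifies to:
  True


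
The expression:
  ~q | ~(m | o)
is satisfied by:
  {o: False, q: False, m: False}
  {m: True, o: False, q: False}
  {o: True, m: False, q: False}
  {m: True, o: True, q: False}
  {q: True, m: False, o: False}


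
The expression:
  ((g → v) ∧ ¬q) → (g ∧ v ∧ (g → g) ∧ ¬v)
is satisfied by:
  {q: True, g: True, v: False}
  {q: True, v: False, g: False}
  {q: True, g: True, v: True}
  {q: True, v: True, g: False}
  {g: True, v: False, q: False}


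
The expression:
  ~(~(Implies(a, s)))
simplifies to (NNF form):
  s | ~a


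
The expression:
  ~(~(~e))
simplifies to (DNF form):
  ~e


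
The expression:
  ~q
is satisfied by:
  {q: False}


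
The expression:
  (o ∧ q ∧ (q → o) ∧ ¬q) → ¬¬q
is always true.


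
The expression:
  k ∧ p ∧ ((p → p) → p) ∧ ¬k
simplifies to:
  False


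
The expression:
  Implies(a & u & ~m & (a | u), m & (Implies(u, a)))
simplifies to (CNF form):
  m | ~a | ~u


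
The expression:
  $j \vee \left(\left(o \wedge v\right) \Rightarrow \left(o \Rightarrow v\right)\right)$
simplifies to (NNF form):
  $\text{True}$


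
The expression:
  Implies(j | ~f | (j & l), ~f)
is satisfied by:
  {j: False, f: False}
  {f: True, j: False}
  {j: True, f: False}


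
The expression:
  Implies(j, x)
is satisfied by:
  {x: True, j: False}
  {j: False, x: False}
  {j: True, x: True}


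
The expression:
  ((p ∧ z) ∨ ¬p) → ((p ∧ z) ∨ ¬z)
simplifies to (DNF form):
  p ∨ ¬z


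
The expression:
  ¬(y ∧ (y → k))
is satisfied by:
  {k: False, y: False}
  {y: True, k: False}
  {k: True, y: False}


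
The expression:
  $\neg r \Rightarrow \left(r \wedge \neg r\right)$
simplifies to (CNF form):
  $r$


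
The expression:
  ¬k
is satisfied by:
  {k: False}


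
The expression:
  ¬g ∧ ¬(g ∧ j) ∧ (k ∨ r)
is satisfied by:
  {r: True, k: True, g: False}
  {r: True, g: False, k: False}
  {k: True, g: False, r: False}


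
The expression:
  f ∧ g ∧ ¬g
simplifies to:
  False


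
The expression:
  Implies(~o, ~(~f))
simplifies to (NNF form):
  f | o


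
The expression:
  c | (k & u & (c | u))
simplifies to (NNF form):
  c | (k & u)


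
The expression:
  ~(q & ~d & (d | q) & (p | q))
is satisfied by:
  {d: True, q: False}
  {q: False, d: False}
  {q: True, d: True}


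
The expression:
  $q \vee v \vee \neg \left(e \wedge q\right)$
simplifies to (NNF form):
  $\text{True}$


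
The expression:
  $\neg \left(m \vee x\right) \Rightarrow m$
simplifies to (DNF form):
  $m \vee x$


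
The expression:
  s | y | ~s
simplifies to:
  True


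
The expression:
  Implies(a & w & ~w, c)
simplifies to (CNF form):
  True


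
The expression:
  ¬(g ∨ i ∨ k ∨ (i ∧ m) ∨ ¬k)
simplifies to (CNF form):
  False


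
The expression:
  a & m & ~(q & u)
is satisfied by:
  {a: True, m: True, u: False, q: False}
  {a: True, m: True, q: True, u: False}
  {a: True, m: True, u: True, q: False}


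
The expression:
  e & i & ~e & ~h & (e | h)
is never true.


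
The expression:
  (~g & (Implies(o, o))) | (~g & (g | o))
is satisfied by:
  {g: False}


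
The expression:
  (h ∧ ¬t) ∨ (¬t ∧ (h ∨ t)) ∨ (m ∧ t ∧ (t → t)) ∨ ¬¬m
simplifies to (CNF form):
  (h ∨ m) ∧ (m ∨ ¬t)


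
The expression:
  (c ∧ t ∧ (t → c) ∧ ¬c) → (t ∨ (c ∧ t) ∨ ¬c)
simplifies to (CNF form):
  True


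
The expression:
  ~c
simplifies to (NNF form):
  ~c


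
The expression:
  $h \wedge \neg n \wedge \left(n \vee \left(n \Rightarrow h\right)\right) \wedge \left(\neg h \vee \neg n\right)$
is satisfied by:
  {h: True, n: False}


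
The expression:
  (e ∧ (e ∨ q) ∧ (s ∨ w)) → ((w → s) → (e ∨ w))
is always true.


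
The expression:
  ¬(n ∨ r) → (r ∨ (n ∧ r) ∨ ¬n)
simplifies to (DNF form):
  True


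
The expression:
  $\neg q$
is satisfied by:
  {q: False}


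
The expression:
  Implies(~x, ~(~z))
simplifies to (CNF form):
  x | z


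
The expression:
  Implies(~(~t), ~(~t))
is always true.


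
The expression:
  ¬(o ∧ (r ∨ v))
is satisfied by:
  {v: False, o: False, r: False}
  {r: True, v: False, o: False}
  {v: True, r: False, o: False}
  {r: True, v: True, o: False}
  {o: True, r: False, v: False}


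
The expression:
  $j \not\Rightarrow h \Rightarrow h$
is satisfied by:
  {h: True, j: False}
  {j: False, h: False}
  {j: True, h: True}


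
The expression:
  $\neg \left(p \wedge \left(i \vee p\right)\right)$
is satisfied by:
  {p: False}


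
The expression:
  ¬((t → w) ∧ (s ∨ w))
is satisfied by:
  {t: True, s: False, w: False}
  {s: False, w: False, t: False}
  {t: True, s: True, w: False}


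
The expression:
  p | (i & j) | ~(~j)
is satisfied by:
  {p: True, j: True}
  {p: True, j: False}
  {j: True, p: False}


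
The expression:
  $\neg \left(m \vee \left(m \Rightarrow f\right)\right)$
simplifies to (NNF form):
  $\text{False}$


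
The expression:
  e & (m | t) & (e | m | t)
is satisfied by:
  {e: True, t: True, m: True}
  {e: True, t: True, m: False}
  {e: True, m: True, t: False}


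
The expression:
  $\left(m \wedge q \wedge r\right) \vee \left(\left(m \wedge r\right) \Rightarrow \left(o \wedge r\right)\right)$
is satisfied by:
  {q: True, o: True, m: False, r: False}
  {q: True, o: False, m: False, r: False}
  {o: True, q: False, m: False, r: False}
  {q: False, o: False, m: False, r: False}
  {r: True, q: True, o: True, m: False}
  {r: True, q: True, o: False, m: False}
  {r: True, o: True, q: False, m: False}
  {r: True, o: False, q: False, m: False}
  {q: True, m: True, o: True, r: False}
  {q: True, m: True, o: False, r: False}
  {m: True, o: True, q: False, r: False}
  {m: True, q: False, o: False, r: False}
  {r: True, m: True, q: True, o: True}
  {r: True, m: True, q: True, o: False}
  {r: True, m: True, o: True, q: False}


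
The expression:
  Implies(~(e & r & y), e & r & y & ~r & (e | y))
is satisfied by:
  {r: True, e: True, y: True}


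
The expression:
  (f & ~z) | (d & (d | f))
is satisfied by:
  {d: True, f: True, z: False}
  {d: True, f: False, z: False}
  {d: True, z: True, f: True}
  {d: True, z: True, f: False}
  {f: True, z: False, d: False}


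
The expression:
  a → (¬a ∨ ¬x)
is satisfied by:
  {x: False, a: False}
  {a: True, x: False}
  {x: True, a: False}


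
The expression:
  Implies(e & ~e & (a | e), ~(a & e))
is always true.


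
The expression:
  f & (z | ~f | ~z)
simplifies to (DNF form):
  f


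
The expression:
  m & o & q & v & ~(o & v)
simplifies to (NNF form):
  False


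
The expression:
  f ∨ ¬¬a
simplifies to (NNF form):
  a ∨ f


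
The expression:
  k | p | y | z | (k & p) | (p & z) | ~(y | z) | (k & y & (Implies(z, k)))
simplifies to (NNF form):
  True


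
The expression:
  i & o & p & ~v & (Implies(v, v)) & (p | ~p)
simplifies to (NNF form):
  i & o & p & ~v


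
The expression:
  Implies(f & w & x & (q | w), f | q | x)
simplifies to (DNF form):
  True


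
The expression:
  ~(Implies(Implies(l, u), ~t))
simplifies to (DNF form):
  (t & u) | (t & ~l)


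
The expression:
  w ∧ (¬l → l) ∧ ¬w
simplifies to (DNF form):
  False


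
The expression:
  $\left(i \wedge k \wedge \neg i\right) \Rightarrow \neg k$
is always true.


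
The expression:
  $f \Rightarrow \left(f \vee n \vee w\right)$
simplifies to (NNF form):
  $\text{True}$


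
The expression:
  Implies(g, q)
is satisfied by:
  {q: True, g: False}
  {g: False, q: False}
  {g: True, q: True}


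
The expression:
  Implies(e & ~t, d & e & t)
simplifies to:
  t | ~e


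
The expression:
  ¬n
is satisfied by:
  {n: False}


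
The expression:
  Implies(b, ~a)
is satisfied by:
  {a: False, b: False}
  {b: True, a: False}
  {a: True, b: False}


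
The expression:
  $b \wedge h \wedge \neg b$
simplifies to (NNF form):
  $\text{False}$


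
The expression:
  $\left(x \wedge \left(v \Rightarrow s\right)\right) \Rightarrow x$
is always true.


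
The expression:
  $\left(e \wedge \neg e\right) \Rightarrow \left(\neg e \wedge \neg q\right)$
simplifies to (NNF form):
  $\text{True}$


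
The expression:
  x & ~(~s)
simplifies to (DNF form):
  s & x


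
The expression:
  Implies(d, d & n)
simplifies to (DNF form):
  n | ~d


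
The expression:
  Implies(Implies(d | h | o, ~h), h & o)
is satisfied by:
  {h: True}


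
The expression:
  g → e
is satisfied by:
  {e: True, g: False}
  {g: False, e: False}
  {g: True, e: True}


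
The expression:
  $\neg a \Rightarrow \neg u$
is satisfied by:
  {a: True, u: False}
  {u: False, a: False}
  {u: True, a: True}


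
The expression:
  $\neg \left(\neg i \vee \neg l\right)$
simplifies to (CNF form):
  $i \wedge l$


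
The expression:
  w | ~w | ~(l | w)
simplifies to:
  True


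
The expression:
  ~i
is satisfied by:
  {i: False}


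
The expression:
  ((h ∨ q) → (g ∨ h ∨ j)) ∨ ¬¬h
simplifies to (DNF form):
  g ∨ h ∨ j ∨ ¬q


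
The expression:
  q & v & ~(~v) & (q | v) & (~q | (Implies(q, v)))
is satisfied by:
  {q: True, v: True}


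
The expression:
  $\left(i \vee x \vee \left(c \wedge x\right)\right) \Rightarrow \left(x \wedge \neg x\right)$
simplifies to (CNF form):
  $\neg i \wedge \neg x$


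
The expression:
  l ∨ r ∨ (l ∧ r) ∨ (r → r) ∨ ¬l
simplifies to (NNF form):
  True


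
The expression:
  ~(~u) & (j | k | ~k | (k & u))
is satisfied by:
  {u: True}


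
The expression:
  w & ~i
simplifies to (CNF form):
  w & ~i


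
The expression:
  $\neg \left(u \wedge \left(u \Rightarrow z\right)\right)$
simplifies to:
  $\neg u \vee \neg z$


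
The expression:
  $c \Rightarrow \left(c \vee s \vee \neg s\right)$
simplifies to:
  $\text{True}$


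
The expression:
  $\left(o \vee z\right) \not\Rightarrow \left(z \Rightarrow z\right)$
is never true.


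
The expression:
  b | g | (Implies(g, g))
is always true.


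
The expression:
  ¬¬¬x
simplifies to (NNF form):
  ¬x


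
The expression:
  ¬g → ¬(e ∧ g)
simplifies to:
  True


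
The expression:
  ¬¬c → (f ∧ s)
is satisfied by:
  {s: True, f: True, c: False}
  {s: True, f: False, c: False}
  {f: True, s: False, c: False}
  {s: False, f: False, c: False}
  {c: True, s: True, f: True}


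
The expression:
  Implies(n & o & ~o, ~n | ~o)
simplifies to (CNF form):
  True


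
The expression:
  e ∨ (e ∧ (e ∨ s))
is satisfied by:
  {e: True}


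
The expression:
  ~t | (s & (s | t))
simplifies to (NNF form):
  s | ~t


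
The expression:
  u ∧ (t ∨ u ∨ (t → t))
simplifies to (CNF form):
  u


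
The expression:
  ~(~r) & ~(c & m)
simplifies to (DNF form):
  (r & ~c) | (r & ~m)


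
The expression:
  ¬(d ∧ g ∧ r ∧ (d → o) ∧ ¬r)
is always true.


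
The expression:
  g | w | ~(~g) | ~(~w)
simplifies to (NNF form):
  g | w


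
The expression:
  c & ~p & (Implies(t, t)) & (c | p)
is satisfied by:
  {c: True, p: False}


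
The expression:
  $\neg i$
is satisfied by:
  {i: False}


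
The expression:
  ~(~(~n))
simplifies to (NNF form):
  ~n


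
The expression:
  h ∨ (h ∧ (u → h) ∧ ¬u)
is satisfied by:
  {h: True}


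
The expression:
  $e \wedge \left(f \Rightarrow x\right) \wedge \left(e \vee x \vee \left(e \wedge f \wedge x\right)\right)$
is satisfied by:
  {e: True, x: True, f: False}
  {e: True, x: False, f: False}
  {e: True, f: True, x: True}


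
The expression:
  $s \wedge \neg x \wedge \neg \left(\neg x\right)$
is never true.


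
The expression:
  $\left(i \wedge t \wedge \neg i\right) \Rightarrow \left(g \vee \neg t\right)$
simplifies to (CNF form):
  $\text{True}$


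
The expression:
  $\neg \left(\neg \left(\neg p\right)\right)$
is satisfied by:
  {p: False}


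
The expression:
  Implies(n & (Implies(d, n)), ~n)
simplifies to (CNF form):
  ~n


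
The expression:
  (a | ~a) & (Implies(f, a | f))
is always true.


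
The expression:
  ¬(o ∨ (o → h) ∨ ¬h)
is never true.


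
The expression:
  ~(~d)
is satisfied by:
  {d: True}


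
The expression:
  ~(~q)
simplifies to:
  q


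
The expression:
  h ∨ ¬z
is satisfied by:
  {h: True, z: False}
  {z: False, h: False}
  {z: True, h: True}


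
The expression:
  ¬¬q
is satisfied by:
  {q: True}


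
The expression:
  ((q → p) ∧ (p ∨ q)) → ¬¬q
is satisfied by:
  {q: True, p: False}
  {p: False, q: False}
  {p: True, q: True}


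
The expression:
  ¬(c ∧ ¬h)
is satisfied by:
  {h: True, c: False}
  {c: False, h: False}
  {c: True, h: True}


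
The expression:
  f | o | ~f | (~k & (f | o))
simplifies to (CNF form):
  True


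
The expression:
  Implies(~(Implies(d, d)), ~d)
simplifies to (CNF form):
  True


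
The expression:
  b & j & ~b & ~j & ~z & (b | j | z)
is never true.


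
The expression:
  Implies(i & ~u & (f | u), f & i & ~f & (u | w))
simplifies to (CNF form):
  u | ~f | ~i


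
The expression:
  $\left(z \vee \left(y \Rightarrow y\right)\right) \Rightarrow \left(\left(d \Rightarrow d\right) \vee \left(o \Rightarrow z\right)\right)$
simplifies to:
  $\text{True}$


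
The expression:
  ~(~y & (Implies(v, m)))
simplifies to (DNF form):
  y | (v & ~m)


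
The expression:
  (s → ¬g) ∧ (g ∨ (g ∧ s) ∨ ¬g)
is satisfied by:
  {s: False, g: False}
  {g: True, s: False}
  {s: True, g: False}


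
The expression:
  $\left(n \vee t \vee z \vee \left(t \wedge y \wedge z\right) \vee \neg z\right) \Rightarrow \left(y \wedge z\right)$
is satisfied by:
  {z: True, y: True}


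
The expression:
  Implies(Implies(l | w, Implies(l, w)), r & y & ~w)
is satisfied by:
  {y: True, l: True, r: True, w: False}
  {y: True, l: True, r: False, w: False}
  {l: True, r: True, w: False, y: False}
  {l: True, r: False, w: False, y: False}
  {y: True, r: True, w: False, l: False}


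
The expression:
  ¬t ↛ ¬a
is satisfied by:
  {a: True, t: False}


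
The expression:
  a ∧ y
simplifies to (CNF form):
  a ∧ y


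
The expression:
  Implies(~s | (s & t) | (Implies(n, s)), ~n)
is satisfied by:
  {n: False}


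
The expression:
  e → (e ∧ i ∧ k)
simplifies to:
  (i ∧ k) ∨ ¬e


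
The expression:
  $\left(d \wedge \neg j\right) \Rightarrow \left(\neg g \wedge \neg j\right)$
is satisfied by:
  {j: True, d: False, g: False}
  {j: False, d: False, g: False}
  {g: True, j: True, d: False}
  {g: True, j: False, d: False}
  {d: True, j: True, g: False}
  {d: True, j: False, g: False}
  {d: True, g: True, j: True}


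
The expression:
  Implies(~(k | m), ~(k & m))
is always true.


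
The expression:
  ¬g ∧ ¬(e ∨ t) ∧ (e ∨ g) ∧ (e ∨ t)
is never true.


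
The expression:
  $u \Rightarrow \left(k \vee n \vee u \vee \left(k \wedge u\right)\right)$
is always true.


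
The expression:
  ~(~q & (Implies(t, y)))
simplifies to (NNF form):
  q | (t & ~y)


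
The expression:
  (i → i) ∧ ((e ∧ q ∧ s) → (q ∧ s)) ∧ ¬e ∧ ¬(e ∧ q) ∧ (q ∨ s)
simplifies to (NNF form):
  ¬e ∧ (q ∨ s)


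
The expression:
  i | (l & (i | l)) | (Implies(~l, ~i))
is always true.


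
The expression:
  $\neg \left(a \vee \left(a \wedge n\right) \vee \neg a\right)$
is never true.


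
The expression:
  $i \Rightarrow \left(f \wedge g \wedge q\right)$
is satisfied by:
  {q: True, g: True, f: True, i: False}
  {q: True, g: True, f: False, i: False}
  {q: True, f: True, g: False, i: False}
  {q: True, f: False, g: False, i: False}
  {g: True, f: True, q: False, i: False}
  {g: True, f: False, q: False, i: False}
  {f: True, q: False, g: False, i: False}
  {f: False, q: False, g: False, i: False}
  {i: True, q: True, g: True, f: True}


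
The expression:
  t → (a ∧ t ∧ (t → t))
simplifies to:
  a ∨ ¬t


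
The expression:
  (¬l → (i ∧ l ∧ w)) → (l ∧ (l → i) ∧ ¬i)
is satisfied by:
  {l: False}


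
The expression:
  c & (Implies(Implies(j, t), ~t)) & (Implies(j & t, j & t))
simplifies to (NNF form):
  c & ~t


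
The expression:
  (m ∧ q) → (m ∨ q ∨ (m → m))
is always true.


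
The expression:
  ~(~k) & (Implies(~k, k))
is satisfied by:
  {k: True}


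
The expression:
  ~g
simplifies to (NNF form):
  ~g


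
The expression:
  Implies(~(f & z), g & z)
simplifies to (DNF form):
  (f & z) | (g & z)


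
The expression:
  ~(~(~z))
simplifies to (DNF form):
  ~z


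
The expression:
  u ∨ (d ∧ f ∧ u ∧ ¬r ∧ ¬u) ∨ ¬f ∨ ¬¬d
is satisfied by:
  {d: True, u: True, f: False}
  {d: True, u: False, f: False}
  {u: True, d: False, f: False}
  {d: False, u: False, f: False}
  {f: True, d: True, u: True}
  {f: True, d: True, u: False}
  {f: True, u: True, d: False}


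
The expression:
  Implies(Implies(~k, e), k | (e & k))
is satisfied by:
  {k: True, e: False}
  {e: False, k: False}
  {e: True, k: True}


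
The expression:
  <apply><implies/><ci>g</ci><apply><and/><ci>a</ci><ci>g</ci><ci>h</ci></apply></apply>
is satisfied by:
  {h: True, a: True, g: False}
  {h: True, a: False, g: False}
  {a: True, h: False, g: False}
  {h: False, a: False, g: False}
  {h: True, g: True, a: True}


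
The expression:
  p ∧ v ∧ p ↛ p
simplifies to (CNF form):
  False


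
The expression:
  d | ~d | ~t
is always true.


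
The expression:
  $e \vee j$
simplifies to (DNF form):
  $e \vee j$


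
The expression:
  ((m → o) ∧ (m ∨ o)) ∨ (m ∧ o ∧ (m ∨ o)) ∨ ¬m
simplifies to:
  o ∨ ¬m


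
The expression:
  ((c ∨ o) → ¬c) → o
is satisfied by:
  {o: True, c: True}
  {o: True, c: False}
  {c: True, o: False}


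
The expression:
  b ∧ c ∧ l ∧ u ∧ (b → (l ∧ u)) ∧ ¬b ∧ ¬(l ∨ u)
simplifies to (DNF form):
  False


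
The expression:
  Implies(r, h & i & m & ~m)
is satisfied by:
  {r: False}


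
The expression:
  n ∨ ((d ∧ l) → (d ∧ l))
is always true.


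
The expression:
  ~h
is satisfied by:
  {h: False}


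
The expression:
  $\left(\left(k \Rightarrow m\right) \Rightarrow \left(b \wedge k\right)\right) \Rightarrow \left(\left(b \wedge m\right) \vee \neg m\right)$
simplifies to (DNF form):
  $\text{True}$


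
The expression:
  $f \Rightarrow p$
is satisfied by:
  {p: True, f: False}
  {f: False, p: False}
  {f: True, p: True}


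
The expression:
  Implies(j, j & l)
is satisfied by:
  {l: True, j: False}
  {j: False, l: False}
  {j: True, l: True}


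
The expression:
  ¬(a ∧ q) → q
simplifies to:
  q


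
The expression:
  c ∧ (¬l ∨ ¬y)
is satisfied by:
  {c: True, l: False, y: False}
  {c: True, y: True, l: False}
  {c: True, l: True, y: False}


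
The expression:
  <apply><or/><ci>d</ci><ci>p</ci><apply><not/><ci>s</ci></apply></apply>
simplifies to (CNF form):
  <apply><or/><ci>d</ci><ci>p</ci><apply><not/><ci>s</ci></apply></apply>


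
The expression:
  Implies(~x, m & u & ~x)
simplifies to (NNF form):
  x | (m & u)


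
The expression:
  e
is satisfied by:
  {e: True}


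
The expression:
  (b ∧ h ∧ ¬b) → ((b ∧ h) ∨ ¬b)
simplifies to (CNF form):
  True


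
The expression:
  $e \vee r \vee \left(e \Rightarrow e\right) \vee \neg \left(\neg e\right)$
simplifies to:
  $\text{True}$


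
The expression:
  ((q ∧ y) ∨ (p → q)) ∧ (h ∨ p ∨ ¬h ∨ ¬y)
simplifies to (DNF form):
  q ∨ ¬p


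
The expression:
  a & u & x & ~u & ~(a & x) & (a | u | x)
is never true.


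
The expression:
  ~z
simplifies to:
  ~z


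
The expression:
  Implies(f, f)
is always true.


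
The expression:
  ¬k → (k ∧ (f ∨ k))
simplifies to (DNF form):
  k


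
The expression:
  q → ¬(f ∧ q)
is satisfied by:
  {q: False, f: False}
  {f: True, q: False}
  {q: True, f: False}


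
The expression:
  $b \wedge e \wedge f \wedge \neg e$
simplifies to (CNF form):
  $\text{False}$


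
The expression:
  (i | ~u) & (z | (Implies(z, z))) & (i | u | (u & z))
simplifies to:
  i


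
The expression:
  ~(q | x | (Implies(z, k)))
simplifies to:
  z & ~k & ~q & ~x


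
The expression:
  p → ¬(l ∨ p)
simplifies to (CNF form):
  ¬p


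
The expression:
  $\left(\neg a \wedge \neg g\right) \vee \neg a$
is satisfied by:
  {a: False}


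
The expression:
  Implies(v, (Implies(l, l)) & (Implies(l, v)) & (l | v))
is always true.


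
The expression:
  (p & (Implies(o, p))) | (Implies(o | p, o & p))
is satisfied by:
  {p: True, o: False}
  {o: False, p: False}
  {o: True, p: True}


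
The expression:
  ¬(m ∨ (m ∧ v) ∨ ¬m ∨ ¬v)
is never true.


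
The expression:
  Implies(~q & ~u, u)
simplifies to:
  q | u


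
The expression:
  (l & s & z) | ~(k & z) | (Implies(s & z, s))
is always true.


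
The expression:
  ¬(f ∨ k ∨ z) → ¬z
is always true.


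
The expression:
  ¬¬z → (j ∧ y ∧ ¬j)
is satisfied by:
  {z: False}


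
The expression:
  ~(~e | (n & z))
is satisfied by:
  {e: True, z: False, n: False}
  {n: True, e: True, z: False}
  {z: True, e: True, n: False}


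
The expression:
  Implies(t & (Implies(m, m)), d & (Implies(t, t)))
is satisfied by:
  {d: True, t: False}
  {t: False, d: False}
  {t: True, d: True}


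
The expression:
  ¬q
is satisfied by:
  {q: False}


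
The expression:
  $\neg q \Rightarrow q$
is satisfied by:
  {q: True}


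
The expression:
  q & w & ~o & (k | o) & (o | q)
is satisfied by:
  {w: True, q: True, k: True, o: False}


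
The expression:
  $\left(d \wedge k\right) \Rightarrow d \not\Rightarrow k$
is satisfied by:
  {k: False, d: False}
  {d: True, k: False}
  {k: True, d: False}


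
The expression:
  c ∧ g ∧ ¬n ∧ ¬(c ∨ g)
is never true.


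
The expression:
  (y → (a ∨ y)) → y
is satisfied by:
  {y: True}


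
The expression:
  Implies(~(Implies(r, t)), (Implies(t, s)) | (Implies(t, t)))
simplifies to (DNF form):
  True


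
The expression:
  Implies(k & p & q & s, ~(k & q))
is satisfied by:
  {s: False, k: False, q: False, p: False}
  {p: True, s: False, k: False, q: False}
  {q: True, s: False, k: False, p: False}
  {p: True, q: True, s: False, k: False}
  {k: True, p: False, s: False, q: False}
  {p: True, k: True, s: False, q: False}
  {q: True, k: True, p: False, s: False}
  {p: True, q: True, k: True, s: False}
  {s: True, q: False, k: False, p: False}
  {p: True, s: True, q: False, k: False}
  {q: True, s: True, p: False, k: False}
  {p: True, q: True, s: True, k: False}
  {k: True, s: True, q: False, p: False}
  {p: True, k: True, s: True, q: False}
  {q: True, k: True, s: True, p: False}


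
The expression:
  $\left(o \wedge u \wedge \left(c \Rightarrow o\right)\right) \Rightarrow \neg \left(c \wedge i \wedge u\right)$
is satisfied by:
  {u: False, c: False, o: False, i: False}
  {i: True, u: False, c: False, o: False}
  {o: True, u: False, c: False, i: False}
  {i: True, o: True, u: False, c: False}
  {c: True, i: False, u: False, o: False}
  {i: True, c: True, u: False, o: False}
  {o: True, c: True, i: False, u: False}
  {i: True, o: True, c: True, u: False}
  {u: True, o: False, c: False, i: False}
  {i: True, u: True, o: False, c: False}
  {o: True, u: True, i: False, c: False}
  {i: True, o: True, u: True, c: False}
  {c: True, u: True, o: False, i: False}
  {i: True, c: True, u: True, o: False}
  {o: True, c: True, u: True, i: False}


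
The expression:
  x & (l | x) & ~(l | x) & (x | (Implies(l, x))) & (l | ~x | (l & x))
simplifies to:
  False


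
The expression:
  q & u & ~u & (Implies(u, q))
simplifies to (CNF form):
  False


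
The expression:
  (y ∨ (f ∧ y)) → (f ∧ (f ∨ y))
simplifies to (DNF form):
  f ∨ ¬y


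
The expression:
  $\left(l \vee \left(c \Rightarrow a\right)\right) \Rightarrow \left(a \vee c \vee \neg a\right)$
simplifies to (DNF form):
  $\text{True}$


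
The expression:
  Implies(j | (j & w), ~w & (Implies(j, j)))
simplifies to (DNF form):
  ~j | ~w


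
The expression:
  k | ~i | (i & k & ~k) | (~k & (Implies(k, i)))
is always true.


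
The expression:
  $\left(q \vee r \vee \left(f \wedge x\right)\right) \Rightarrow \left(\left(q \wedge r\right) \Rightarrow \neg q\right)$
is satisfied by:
  {q: False, r: False}
  {r: True, q: False}
  {q: True, r: False}


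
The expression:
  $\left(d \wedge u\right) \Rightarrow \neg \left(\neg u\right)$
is always true.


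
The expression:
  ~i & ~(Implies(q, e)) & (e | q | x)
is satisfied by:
  {q: True, i: False, e: False}


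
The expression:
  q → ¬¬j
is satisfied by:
  {j: True, q: False}
  {q: False, j: False}
  {q: True, j: True}


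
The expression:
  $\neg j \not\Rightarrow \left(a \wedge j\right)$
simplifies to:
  $\neg j$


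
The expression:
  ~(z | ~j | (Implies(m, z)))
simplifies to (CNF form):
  j & m & ~z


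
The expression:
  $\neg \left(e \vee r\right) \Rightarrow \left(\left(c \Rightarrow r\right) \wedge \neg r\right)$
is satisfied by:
  {r: True, e: True, c: False}
  {r: True, c: False, e: False}
  {e: True, c: False, r: False}
  {e: False, c: False, r: False}
  {r: True, e: True, c: True}
  {r: True, c: True, e: False}
  {e: True, c: True, r: False}


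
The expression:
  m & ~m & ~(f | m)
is never true.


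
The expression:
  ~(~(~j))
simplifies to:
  ~j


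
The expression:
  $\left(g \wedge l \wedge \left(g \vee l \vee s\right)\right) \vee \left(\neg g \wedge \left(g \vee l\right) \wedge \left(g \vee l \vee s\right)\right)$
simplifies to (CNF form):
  $l$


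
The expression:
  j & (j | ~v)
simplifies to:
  j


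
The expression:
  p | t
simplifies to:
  p | t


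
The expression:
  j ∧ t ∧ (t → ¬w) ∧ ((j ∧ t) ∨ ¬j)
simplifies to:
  j ∧ t ∧ ¬w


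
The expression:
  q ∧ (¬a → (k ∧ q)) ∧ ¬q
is never true.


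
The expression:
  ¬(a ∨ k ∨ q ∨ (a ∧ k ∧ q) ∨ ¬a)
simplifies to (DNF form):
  False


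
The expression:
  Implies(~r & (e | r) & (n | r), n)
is always true.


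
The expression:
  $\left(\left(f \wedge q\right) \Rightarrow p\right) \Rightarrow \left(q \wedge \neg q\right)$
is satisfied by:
  {f: True, q: True, p: False}


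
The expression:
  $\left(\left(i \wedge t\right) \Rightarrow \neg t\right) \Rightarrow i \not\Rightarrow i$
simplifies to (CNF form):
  $i \wedge t$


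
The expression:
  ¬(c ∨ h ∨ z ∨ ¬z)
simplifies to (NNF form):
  False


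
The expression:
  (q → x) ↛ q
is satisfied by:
  {q: False}


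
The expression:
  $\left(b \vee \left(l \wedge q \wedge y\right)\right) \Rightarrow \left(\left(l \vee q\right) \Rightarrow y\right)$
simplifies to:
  $y \vee \left(\neg l \wedge \neg q\right) \vee \neg b$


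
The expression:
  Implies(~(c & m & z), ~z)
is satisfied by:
  {c: True, m: True, z: False}
  {c: True, m: False, z: False}
  {m: True, c: False, z: False}
  {c: False, m: False, z: False}
  {z: True, c: True, m: True}


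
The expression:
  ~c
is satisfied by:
  {c: False}


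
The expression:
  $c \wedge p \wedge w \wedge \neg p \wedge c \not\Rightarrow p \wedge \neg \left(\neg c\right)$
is never true.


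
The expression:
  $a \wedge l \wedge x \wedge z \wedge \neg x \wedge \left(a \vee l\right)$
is never true.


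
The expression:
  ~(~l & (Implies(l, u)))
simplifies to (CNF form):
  l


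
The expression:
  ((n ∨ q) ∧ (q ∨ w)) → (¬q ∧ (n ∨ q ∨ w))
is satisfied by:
  {q: False}


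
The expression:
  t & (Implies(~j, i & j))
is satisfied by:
  {t: True, j: True}


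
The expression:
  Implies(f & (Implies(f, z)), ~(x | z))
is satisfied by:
  {z: False, f: False}
  {f: True, z: False}
  {z: True, f: False}


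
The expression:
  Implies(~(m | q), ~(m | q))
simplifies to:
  True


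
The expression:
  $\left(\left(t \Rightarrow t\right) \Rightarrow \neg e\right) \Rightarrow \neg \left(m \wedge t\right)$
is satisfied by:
  {e: True, m: False, t: False}
  {e: False, m: False, t: False}
  {t: True, e: True, m: False}
  {t: True, e: False, m: False}
  {m: True, e: True, t: False}
  {m: True, e: False, t: False}
  {m: True, t: True, e: True}


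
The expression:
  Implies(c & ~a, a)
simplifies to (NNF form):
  a | ~c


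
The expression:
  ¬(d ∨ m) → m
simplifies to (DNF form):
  d ∨ m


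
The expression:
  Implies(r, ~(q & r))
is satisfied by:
  {q: False, r: False}
  {r: True, q: False}
  {q: True, r: False}


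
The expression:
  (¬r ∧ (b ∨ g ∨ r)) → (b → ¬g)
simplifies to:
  r ∨ ¬b ∨ ¬g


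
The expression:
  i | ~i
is always true.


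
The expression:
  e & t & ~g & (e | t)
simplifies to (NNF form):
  e & t & ~g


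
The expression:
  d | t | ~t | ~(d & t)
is always true.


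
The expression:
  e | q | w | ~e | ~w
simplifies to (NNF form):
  True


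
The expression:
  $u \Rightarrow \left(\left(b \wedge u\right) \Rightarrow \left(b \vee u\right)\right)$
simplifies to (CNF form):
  $\text{True}$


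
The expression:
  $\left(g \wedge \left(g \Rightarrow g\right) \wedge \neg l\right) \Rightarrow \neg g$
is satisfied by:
  {l: True, g: False}
  {g: False, l: False}
  {g: True, l: True}


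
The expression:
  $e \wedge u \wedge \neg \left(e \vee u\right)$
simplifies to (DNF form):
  $\text{False}$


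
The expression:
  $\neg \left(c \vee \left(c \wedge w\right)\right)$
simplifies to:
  $\neg c$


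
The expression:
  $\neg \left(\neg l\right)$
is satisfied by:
  {l: True}


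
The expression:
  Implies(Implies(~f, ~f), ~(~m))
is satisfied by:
  {m: True}


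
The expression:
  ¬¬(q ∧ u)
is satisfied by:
  {u: True, q: True}


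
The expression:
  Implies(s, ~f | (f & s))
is always true.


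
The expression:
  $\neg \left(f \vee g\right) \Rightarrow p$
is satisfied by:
  {g: True, p: True, f: True}
  {g: True, p: True, f: False}
  {g: True, f: True, p: False}
  {g: True, f: False, p: False}
  {p: True, f: True, g: False}
  {p: True, f: False, g: False}
  {f: True, p: False, g: False}


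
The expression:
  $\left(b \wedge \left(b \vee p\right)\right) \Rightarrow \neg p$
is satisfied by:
  {p: False, b: False}
  {b: True, p: False}
  {p: True, b: False}


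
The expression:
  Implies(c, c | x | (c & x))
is always true.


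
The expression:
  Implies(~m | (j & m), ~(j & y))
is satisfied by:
  {y: False, j: False}
  {j: True, y: False}
  {y: True, j: False}


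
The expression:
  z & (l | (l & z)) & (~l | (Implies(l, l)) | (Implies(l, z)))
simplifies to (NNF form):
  l & z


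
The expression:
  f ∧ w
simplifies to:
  f ∧ w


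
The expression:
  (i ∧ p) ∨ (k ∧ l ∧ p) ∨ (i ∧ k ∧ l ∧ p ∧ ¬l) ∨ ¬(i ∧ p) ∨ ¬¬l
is always true.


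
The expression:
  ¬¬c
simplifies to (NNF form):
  c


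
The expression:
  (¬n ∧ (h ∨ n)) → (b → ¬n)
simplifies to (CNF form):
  True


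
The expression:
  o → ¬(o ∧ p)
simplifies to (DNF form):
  ¬o ∨ ¬p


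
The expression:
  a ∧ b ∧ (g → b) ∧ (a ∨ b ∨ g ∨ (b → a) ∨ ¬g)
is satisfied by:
  {a: True, b: True}


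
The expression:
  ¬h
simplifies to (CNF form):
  ¬h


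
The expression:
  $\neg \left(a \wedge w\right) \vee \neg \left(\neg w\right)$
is always true.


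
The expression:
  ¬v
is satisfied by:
  {v: False}


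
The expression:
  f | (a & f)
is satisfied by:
  {f: True}


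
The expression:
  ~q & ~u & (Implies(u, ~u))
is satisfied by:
  {q: False, u: False}


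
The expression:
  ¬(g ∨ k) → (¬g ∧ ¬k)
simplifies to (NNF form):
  True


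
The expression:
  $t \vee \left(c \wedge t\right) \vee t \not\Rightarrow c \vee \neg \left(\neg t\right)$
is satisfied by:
  {t: True}


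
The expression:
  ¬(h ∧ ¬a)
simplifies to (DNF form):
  a ∨ ¬h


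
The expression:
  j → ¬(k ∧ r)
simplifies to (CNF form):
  ¬j ∨ ¬k ∨ ¬r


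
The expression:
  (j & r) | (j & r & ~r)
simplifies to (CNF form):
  j & r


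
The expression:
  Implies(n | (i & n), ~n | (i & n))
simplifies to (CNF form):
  i | ~n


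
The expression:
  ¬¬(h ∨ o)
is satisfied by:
  {o: True, h: True}
  {o: True, h: False}
  {h: True, o: False}


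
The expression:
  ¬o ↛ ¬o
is never true.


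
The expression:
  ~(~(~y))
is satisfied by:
  {y: False}


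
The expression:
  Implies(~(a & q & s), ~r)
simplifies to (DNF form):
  ~r | (a & q & s)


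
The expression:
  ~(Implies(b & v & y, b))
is never true.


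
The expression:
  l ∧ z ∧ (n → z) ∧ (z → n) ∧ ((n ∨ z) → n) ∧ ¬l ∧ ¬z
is never true.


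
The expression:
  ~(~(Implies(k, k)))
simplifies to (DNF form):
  True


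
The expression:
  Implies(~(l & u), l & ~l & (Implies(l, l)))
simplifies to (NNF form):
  l & u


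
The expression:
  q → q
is always true.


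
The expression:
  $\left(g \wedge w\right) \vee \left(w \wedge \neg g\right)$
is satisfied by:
  {w: True}


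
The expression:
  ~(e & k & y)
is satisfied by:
  {k: False, y: False, e: False}
  {e: True, k: False, y: False}
  {y: True, k: False, e: False}
  {e: True, y: True, k: False}
  {k: True, e: False, y: False}
  {e: True, k: True, y: False}
  {y: True, k: True, e: False}


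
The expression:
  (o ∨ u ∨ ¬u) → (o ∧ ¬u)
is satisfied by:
  {o: True, u: False}


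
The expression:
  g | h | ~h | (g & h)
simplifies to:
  True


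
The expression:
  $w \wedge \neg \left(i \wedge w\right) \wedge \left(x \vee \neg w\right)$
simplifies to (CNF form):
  $w \wedge x \wedge \neg i$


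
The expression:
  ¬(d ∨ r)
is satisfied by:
  {d: False, r: False}


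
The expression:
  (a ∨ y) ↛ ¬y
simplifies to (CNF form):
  y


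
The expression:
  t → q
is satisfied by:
  {q: True, t: False}
  {t: False, q: False}
  {t: True, q: True}


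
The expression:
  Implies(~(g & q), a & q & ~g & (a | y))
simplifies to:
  q & (a | g)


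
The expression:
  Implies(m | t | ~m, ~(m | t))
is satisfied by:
  {t: False, m: False}


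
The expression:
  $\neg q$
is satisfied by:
  {q: False}


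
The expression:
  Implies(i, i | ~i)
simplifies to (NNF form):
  True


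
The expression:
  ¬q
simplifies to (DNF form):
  ¬q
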